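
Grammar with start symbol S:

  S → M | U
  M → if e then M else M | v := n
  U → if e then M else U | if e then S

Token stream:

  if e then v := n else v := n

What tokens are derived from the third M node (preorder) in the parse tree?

[S [M if e then [M v := n] else [M v := n]]]

v := n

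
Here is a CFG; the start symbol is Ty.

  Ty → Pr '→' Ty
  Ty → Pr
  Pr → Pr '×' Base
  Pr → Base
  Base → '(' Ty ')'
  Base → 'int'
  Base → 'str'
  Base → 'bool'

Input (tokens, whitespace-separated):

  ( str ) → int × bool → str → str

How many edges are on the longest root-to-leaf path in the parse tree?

[Ty [Pr [Base ( [Ty [Pr [Base str]]] )]] → [Ty [Pr [Pr [Base int]] × [Base bool]] → [Ty [Pr [Base str]] → [Ty [Pr [Base str]]]]]]

6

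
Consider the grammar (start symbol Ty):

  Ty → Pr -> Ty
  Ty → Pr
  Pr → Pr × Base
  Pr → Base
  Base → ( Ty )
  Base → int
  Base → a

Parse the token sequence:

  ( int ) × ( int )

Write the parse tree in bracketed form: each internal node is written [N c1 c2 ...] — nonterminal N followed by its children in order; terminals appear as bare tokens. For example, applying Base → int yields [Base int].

Ty
Pr
Pr × Base
Base × Base
( Ty ) × Base
( Pr ) × Base
( Base ) × Base
( int ) × Base
( int ) × ( Ty )
( int ) × ( Pr )
( int ) × ( Base )
( int ) × ( int )

[Ty [Pr [Pr [Base ( [Ty [Pr [Base int]]] )]] × [Base ( [Ty [Pr [Base int]]] )]]]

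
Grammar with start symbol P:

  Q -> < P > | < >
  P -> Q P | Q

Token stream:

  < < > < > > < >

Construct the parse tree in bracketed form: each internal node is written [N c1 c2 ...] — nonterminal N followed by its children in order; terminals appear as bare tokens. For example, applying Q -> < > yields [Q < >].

P
Q P
< P > P
< Q P > P
< < > P > P
< < > Q > P
< < > < > > P
< < > < > > Q
< < > < > > < >

[P [Q < [P [Q < >] [P [Q < >]]] >] [P [Q < >]]]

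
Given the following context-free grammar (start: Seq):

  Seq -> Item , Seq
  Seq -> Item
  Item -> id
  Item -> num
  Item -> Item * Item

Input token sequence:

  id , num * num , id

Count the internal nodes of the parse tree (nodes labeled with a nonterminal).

[Seq [Item id] , [Seq [Item [Item num] * [Item num]] , [Seq [Item id]]]]

8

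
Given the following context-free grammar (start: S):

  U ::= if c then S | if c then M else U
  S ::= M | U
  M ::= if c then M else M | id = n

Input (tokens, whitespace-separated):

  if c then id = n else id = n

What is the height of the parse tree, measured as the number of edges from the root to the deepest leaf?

3

[S [M if c then [M id = n] else [M id = n]]]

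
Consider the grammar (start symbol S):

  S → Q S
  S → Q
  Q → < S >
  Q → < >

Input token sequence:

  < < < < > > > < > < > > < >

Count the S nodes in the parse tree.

7

[S [Q < [S [Q < [S [Q < [S [Q < >]] >]] >] [S [Q < >] [S [Q < >]]]] >] [S [Q < >]]]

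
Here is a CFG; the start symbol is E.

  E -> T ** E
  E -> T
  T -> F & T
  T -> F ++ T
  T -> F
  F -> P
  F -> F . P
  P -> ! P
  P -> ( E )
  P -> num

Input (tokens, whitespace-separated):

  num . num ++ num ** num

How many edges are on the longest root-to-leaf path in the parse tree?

5

[E [T [F [F [P num]] . [P num]] ++ [T [F [P num]]]] ** [E [T [F [P num]]]]]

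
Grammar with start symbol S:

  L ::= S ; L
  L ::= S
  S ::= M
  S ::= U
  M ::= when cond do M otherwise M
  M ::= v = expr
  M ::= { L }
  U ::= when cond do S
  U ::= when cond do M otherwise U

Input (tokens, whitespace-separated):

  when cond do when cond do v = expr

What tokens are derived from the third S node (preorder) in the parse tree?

v = expr

[S [U when cond do [S [U when cond do [S [M v = expr]]]]]]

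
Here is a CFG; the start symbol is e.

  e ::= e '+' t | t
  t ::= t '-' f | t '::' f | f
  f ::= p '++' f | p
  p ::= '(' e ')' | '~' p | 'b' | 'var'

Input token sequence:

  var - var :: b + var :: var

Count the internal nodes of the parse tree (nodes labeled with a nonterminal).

[e [e [t [t [t [f [p var]]] - [f [p var]]] :: [f [p b]]]] + [t [t [f [p var]]] :: [f [p var]]]]

17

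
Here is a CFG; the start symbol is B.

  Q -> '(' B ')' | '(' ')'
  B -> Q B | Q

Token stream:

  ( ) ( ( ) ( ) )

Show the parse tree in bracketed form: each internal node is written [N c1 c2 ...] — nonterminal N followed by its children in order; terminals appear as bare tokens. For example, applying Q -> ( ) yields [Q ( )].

[B [Q ( )] [B [Q ( [B [Q ( )] [B [Q ( )]]] )]]]

B
Q B
( ) B
( ) Q
( ) ( B )
( ) ( Q B )
( ) ( ( ) B )
( ) ( ( ) Q )
( ) ( ( ) ( ) )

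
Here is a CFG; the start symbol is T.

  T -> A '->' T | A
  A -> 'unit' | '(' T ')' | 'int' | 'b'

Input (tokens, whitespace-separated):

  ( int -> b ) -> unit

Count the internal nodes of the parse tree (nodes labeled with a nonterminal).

[T [A ( [T [A int] -> [T [A b]]] )] -> [T [A unit]]]

8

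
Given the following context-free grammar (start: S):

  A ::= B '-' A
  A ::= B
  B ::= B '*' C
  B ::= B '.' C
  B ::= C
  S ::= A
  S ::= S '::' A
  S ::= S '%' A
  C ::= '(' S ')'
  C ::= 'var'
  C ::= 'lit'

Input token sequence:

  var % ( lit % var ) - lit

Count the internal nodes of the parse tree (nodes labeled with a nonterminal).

[S [S [A [B [C var]]]] % [A [B [C ( [S [S [A [B [C lit]]]] % [A [B [C var]]]] )]] - [A [B [C lit]]]]]

19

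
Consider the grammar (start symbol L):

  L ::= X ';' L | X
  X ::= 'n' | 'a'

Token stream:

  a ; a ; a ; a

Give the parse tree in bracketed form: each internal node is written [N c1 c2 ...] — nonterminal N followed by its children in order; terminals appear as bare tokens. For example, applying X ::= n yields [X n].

[L [X a] ; [L [X a] ; [L [X a] ; [L [X a]]]]]

L
X ; L
a ; L
a ; X ; L
a ; a ; L
a ; a ; X ; L
a ; a ; a ; L
a ; a ; a ; X
a ; a ; a ; a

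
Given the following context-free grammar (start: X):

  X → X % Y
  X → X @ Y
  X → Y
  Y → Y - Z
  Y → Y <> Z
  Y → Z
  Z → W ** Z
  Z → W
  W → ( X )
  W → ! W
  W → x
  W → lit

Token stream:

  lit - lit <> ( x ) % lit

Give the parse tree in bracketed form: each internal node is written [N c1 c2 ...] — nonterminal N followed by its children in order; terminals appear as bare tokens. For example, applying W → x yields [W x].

[X [X [Y [Y [Y [Z [W lit]]] - [Z [W lit]]] <> [Z [W ( [X [Y [Z [W x]]]] )]]]] % [Y [Z [W lit]]]]

X
X % Y
Y % Y
Y <> Z % Y
Y - Z <> Z % Y
Z - Z <> Z % Y
W - Z <> Z % Y
lit - Z <> Z % Y
lit - W <> Z % Y
lit - lit <> Z % Y
lit - lit <> W % Y
lit - lit <> ( X ) % Y
lit - lit <> ( Y ) % Y
lit - lit <> ( Z ) % Y
lit - lit <> ( W ) % Y
lit - lit <> ( x ) % Y
lit - lit <> ( x ) % Z
lit - lit <> ( x ) % W
lit - lit <> ( x ) % lit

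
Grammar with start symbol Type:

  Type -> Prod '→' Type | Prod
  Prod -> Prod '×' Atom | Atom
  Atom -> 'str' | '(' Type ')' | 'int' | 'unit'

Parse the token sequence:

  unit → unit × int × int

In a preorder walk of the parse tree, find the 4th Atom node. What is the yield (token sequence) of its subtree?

[Type [Prod [Atom unit]] → [Type [Prod [Prod [Prod [Atom unit]] × [Atom int]] × [Atom int]]]]

int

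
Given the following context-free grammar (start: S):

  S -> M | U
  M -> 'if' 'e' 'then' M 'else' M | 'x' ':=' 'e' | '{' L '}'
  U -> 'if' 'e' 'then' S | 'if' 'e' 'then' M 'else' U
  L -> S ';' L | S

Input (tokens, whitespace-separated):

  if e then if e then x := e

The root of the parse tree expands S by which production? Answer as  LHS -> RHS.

[S [U if e then [S [U if e then [S [M x := e]]]]]]

S -> U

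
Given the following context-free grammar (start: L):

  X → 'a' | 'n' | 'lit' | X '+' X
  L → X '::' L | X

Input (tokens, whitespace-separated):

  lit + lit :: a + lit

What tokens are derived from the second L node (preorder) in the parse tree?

a + lit

[L [X [X lit] + [X lit]] :: [L [X [X a] + [X lit]]]]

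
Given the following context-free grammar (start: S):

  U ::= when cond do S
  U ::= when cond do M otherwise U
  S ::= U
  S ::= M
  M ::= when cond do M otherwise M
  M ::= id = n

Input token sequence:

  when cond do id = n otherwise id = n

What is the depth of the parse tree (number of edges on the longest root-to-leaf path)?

3

[S [M when cond do [M id = n] otherwise [M id = n]]]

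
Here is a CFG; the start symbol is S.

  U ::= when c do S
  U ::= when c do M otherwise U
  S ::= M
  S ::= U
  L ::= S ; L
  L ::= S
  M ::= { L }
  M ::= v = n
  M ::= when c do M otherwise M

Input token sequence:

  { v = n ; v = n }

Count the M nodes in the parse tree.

3

[S [M { [L [S [M v = n]] ; [L [S [M v = n]]]] }]]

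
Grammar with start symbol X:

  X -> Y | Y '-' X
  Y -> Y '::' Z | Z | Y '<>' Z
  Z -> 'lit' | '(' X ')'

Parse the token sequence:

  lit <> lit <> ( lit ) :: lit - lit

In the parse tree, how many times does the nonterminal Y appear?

[X [Y [Y [Y [Y [Z lit]] <> [Z lit]] <> [Z ( [X [Y [Z lit]]] )]] :: [Z lit]] - [X [Y [Z lit]]]]

6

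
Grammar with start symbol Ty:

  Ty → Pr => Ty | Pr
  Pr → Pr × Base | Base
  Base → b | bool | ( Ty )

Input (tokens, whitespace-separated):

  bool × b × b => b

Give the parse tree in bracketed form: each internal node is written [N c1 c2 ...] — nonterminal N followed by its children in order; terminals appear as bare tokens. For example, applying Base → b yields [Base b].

[Ty [Pr [Pr [Pr [Base bool]] × [Base b]] × [Base b]] => [Ty [Pr [Base b]]]]

Ty
Pr => Ty
Pr × Base => Ty
Pr × Base × Base => Ty
Base × Base × Base => Ty
bool × Base × Base => Ty
bool × b × Base => Ty
bool × b × b => Ty
bool × b × b => Pr
bool × b × b => Base
bool × b × b => b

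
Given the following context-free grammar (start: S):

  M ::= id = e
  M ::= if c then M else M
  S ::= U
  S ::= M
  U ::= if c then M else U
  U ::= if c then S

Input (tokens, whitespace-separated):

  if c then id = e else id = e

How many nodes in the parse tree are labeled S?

[S [M if c then [M id = e] else [M id = e]]]

1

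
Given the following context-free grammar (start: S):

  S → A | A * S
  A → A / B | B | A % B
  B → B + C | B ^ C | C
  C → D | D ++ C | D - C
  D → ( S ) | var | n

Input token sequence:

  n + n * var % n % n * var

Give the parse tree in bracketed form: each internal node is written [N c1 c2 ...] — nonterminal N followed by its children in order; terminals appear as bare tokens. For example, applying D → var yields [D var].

[S [A [B [B [C [D n]]] + [C [D n]]]] * [S [A [A [A [B [C [D var]]]] % [B [C [D n]]]] % [B [C [D n]]]] * [S [A [B [C [D var]]]]]]]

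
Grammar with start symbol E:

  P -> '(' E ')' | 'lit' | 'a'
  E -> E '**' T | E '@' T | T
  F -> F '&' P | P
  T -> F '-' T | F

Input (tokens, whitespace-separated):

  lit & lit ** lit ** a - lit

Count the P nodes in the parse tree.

[E [E [E [T [F [F [P lit]] & [P lit]]]] ** [T [F [P lit]]]] ** [T [F [P a]] - [T [F [P lit]]]]]

5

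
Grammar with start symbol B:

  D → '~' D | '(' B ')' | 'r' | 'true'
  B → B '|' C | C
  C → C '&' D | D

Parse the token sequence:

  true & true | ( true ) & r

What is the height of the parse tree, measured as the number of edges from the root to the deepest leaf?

7

[B [B [C [C [D true]] & [D true]]] | [C [C [D ( [B [C [D true]]] )]] & [D r]]]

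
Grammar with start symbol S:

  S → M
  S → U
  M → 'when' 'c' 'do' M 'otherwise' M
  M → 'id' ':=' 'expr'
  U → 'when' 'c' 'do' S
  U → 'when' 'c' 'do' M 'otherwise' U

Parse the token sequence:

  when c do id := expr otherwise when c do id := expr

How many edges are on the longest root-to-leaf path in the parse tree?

5

[S [U when c do [M id := expr] otherwise [U when c do [S [M id := expr]]]]]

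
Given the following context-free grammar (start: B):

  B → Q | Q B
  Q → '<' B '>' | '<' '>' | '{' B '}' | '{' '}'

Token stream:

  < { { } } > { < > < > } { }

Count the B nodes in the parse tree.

7

[B [Q < [B [Q { [B [Q { }]] }]] >] [B [Q { [B [Q < >] [B [Q < >]]] }] [B [Q { }]]]]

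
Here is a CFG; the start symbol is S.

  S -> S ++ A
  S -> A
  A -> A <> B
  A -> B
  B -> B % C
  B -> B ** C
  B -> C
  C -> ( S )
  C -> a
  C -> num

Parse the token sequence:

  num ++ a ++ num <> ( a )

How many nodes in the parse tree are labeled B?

5

[S [S [S [A [B [C num]]]] ++ [A [B [C a]]]] ++ [A [A [B [C num]]] <> [B [C ( [S [A [B [C a]]]] )]]]]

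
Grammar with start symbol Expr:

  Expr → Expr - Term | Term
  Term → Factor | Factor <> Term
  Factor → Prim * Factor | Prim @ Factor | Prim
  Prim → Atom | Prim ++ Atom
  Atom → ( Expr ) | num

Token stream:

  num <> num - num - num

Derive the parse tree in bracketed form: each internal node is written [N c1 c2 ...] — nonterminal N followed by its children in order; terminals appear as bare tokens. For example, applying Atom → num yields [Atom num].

[Expr [Expr [Expr [Term [Factor [Prim [Atom num]]] <> [Term [Factor [Prim [Atom num]]]]]] - [Term [Factor [Prim [Atom num]]]]] - [Term [Factor [Prim [Atom num]]]]]

Expr
Expr - Term
Expr - Term - Term
Term - Term - Term
Factor <> Term - Term - Term
Prim <> Term - Term - Term
Atom <> Term - Term - Term
num <> Term - Term - Term
num <> Factor - Term - Term
num <> Prim - Term - Term
num <> Atom - Term - Term
num <> num - Term - Term
num <> num - Factor - Term
num <> num - Prim - Term
num <> num - Atom - Term
num <> num - num - Term
num <> num - num - Factor
num <> num - num - Prim
num <> num - num - Atom
num <> num - num - num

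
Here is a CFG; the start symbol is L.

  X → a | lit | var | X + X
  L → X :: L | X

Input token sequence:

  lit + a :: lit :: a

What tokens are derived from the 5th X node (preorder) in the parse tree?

[L [X [X lit] + [X a]] :: [L [X lit] :: [L [X a]]]]

a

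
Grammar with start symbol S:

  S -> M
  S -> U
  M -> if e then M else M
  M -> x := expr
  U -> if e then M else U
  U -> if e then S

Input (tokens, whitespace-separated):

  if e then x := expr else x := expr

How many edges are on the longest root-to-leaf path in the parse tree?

[S [M if e then [M x := expr] else [M x := expr]]]

3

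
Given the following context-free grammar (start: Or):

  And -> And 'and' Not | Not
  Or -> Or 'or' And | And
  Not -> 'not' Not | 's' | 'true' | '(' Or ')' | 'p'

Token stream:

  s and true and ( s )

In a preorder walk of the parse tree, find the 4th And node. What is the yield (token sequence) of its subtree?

s

[Or [And [And [And [Not s]] and [Not true]] and [Not ( [Or [And [Not s]]] )]]]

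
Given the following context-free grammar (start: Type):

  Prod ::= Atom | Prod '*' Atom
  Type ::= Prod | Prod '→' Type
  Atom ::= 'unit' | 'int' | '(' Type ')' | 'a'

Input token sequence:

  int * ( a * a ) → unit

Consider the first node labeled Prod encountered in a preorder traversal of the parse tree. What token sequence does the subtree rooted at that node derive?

[Type [Prod [Prod [Atom int]] * [Atom ( [Type [Prod [Prod [Atom a]] * [Atom a]]] )]] → [Type [Prod [Atom unit]]]]

int * ( a * a )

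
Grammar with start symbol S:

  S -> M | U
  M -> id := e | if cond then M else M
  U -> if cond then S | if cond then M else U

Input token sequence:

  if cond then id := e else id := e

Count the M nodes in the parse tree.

3

[S [M if cond then [M id := e] else [M id := e]]]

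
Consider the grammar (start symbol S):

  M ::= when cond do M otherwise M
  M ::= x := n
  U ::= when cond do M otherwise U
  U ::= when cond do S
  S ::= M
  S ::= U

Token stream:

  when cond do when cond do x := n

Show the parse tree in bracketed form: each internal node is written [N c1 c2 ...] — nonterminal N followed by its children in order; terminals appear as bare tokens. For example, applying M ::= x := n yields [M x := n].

[S [U when cond do [S [U when cond do [S [M x := n]]]]]]

S
U
when cond do S
when cond do U
when cond do when cond do S
when cond do when cond do M
when cond do when cond do x := n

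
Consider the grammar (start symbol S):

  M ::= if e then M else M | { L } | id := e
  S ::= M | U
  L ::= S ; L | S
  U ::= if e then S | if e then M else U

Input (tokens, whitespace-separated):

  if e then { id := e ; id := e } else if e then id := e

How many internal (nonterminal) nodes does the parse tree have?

[S [U if e then [M { [L [S [M id := e]] ; [L [S [M id := e]]]] }] else [U if e then [S [M id := e]]]]]

12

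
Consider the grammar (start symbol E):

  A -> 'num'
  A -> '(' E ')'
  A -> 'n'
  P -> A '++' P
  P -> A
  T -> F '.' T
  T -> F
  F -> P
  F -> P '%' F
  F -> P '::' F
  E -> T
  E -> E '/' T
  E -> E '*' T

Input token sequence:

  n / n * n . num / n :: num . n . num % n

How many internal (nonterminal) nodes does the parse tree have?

38

[E [E [E [E [T [F [P [A n]]]]] / [T [F [P [A n]]]]] * [T [F [P [A n]]] . [T [F [P [A num]]]]]] / [T [F [P [A n]] :: [F [P [A num]]]] . [T [F [P [A n]]] . [T [F [P [A num]] % [F [P [A n]]]]]]]]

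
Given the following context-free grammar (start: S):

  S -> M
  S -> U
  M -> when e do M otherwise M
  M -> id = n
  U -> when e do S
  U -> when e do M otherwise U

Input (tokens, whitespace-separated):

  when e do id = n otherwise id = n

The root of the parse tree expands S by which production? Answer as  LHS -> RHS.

[S [M when e do [M id = n] otherwise [M id = n]]]

S -> M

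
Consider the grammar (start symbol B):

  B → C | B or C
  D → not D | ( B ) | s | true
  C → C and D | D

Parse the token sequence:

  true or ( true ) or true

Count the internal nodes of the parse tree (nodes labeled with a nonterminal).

12

[B [B [B [C [D true]]] or [C [D ( [B [C [D true]]] )]]] or [C [D true]]]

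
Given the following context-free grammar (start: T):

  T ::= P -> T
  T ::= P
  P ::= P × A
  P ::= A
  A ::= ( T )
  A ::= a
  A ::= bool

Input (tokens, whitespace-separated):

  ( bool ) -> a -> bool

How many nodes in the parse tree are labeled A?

[T [P [A ( [T [P [A bool]]] )]] -> [T [P [A a]] -> [T [P [A bool]]]]]

4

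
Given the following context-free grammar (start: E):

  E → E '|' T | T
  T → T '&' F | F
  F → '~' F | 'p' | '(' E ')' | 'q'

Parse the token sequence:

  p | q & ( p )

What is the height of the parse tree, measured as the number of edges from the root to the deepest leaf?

6

[E [E [T [F p]]] | [T [T [F q]] & [F ( [E [T [F p]]] )]]]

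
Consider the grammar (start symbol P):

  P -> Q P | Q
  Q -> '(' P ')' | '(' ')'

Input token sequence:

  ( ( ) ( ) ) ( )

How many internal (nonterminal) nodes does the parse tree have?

8

[P [Q ( [P [Q ( )] [P [Q ( )]]] )] [P [Q ( )]]]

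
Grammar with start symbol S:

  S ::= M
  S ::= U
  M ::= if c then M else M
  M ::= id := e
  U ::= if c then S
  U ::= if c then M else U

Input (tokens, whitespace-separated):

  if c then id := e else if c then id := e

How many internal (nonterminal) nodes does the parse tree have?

6

[S [U if c then [M id := e] else [U if c then [S [M id := e]]]]]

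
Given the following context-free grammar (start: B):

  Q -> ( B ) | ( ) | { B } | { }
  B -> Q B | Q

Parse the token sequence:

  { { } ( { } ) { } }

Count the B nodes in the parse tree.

5

[B [Q { [B [Q { }] [B [Q ( [B [Q { }]] )] [B [Q { }]]]] }]]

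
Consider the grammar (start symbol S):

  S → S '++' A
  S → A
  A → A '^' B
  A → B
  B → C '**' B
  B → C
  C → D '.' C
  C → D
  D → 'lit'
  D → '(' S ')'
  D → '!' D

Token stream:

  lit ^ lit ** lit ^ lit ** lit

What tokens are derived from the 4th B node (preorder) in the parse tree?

lit ** lit

[S [A [A [A [B [C [D lit]]]] ^ [B [C [D lit]] ** [B [C [D lit]]]]] ^ [B [C [D lit]] ** [B [C [D lit]]]]]]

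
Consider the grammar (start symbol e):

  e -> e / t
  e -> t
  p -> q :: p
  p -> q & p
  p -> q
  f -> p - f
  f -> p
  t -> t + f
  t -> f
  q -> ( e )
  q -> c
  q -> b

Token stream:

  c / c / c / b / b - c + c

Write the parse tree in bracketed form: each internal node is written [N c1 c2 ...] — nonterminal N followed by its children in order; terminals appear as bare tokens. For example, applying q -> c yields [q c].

[e [e [e [e [e [t [f [p [q c]]]]] / [t [f [p [q c]]]]] / [t [f [p [q c]]]]] / [t [f [p [q b]]]]] / [t [t [f [p [q b]] - [f [p [q c]]]]] + [f [p [q c]]]]]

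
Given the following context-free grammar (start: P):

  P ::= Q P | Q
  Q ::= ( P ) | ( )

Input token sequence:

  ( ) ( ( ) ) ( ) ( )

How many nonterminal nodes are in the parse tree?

10

[P [Q ( )] [P [Q ( [P [Q ( )]] )] [P [Q ( )] [P [Q ( )]]]]]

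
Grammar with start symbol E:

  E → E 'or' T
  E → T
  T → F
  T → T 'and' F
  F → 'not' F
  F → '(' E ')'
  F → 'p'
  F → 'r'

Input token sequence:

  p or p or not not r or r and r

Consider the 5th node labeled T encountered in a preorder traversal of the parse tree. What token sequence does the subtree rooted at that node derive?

[E [E [E [E [T [F p]]] or [T [F p]]] or [T [F not [F not [F r]]]]] or [T [T [F r]] and [F r]]]

r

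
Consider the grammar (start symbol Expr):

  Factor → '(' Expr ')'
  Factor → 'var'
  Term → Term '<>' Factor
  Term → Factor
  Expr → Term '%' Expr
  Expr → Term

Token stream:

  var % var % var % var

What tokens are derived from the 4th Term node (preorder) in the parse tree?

[Expr [Term [Factor var]] % [Expr [Term [Factor var]] % [Expr [Term [Factor var]] % [Expr [Term [Factor var]]]]]]

var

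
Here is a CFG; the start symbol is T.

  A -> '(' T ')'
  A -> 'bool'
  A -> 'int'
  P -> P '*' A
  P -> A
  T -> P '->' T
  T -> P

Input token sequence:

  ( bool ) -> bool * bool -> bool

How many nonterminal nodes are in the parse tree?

14

[T [P [A ( [T [P [A bool]]] )]] -> [T [P [P [A bool]] * [A bool]] -> [T [P [A bool]]]]]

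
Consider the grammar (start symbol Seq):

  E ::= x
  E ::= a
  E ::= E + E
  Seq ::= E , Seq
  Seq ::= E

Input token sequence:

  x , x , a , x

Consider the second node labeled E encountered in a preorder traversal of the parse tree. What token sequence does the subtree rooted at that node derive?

x

[Seq [E x] , [Seq [E x] , [Seq [E a] , [Seq [E x]]]]]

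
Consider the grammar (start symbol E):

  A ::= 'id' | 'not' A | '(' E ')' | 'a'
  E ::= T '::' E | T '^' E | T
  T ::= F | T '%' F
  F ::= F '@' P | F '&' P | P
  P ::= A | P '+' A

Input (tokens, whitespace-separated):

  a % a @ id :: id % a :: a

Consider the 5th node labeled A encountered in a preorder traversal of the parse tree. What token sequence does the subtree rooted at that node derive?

a

[E [T [T [F [P [A a]]]] % [F [F [P [A a]]] @ [P [A id]]]] :: [E [T [T [F [P [A id]]]] % [F [P [A a]]]] :: [E [T [F [P [A a]]]]]]]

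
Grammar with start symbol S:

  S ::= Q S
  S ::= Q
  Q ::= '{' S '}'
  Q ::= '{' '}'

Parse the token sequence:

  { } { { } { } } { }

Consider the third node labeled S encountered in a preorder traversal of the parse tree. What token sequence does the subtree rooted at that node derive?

{ } { }

[S [Q { }] [S [Q { [S [Q { }] [S [Q { }]]] }] [S [Q { }]]]]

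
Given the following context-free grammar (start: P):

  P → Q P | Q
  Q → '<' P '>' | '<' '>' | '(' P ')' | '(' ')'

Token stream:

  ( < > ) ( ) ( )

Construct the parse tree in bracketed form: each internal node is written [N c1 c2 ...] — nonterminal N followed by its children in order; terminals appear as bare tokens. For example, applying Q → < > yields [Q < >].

[P [Q ( [P [Q < >]] )] [P [Q ( )] [P [Q ( )]]]]

P
Q P
( P ) P
( Q ) P
( < > ) P
( < > ) Q P
( < > ) ( ) P
( < > ) ( ) Q
( < > ) ( ) ( )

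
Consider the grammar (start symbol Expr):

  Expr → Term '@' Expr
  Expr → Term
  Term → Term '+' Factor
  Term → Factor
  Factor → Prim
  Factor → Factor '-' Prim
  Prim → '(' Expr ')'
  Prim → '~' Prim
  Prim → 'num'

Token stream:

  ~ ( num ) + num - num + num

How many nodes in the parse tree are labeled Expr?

[Expr [Term [Term [Term [Factor [Prim ~ [Prim ( [Expr [Term [Factor [Prim num]]]] )]]]] + [Factor [Factor [Prim num]] - [Prim num]]] + [Factor [Prim num]]]]

2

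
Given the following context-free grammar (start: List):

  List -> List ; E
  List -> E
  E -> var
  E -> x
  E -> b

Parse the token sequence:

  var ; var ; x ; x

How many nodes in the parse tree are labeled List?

4

[List [List [List [List [E var]] ; [E var]] ; [E x]] ; [E x]]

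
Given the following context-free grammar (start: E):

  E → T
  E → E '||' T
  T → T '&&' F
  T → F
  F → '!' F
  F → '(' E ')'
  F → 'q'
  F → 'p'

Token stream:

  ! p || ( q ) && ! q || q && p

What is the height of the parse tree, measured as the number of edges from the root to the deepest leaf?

8

[E [E [E [T [F ! [F p]]]] || [T [T [F ( [E [T [F q]]] )]] && [F ! [F q]]]] || [T [T [F q]] && [F p]]]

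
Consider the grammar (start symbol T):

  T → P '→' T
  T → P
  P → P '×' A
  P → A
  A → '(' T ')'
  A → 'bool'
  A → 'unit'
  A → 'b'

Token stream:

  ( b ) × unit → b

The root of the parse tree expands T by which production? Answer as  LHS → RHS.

[T [P [P [A ( [T [P [A b]]] )]] × [A unit]] → [T [P [A b]]]]

T → P '→' T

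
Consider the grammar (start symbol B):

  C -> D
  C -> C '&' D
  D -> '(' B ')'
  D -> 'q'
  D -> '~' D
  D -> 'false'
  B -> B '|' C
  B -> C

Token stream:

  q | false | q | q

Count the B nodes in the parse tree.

4

[B [B [B [B [C [D q]]] | [C [D false]]] | [C [D q]]] | [C [D q]]]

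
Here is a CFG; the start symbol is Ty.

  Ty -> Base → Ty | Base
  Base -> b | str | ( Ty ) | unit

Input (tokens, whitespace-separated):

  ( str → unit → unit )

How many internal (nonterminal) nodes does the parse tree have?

8

[Ty [Base ( [Ty [Base str] → [Ty [Base unit] → [Ty [Base unit]]]] )]]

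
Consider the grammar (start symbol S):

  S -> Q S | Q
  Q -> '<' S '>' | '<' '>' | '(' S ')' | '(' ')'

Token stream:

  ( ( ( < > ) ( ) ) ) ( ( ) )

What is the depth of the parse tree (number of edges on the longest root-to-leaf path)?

8

[S [Q ( [S [Q ( [S [Q ( [S [Q < >]] )] [S [Q ( )]]] )]] )] [S [Q ( [S [Q ( )]] )]]]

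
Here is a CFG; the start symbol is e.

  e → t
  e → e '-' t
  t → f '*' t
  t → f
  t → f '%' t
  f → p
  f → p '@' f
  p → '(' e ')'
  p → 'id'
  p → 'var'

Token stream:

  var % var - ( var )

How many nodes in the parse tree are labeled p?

4

[e [e [t [f [p var]] % [t [f [p var]]]]] - [t [f [p ( [e [t [f [p var]]]] )]]]]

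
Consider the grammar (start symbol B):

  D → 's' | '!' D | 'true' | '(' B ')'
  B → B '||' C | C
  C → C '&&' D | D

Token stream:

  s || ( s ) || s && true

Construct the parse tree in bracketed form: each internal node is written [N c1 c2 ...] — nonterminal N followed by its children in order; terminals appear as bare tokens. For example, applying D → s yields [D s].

[B [B [B [C [D s]]] || [C [D ( [B [C [D s]]] )]]] || [C [C [D s]] && [D true]]]

B
B || C
B || C || C
C || C || C
D || C || C
s || C || C
s || D || C
s || ( B ) || C
s || ( C ) || C
s || ( D ) || C
s || ( s ) || C
s || ( s ) || C && D
s || ( s ) || D && D
s || ( s ) || s && D
s || ( s ) || s && true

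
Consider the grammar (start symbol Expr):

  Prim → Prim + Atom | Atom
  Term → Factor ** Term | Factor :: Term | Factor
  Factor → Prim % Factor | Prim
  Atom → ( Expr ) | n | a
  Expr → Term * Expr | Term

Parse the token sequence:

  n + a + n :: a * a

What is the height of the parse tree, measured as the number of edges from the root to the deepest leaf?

[Expr [Term [Factor [Prim [Prim [Prim [Atom n]] + [Atom a]] + [Atom n]]] :: [Term [Factor [Prim [Atom a]]]]] * [Expr [Term [Factor [Prim [Atom a]]]]]]

7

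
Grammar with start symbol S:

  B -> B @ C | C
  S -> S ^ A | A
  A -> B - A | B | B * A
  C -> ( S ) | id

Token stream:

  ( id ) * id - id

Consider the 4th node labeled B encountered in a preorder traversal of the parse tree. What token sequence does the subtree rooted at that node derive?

id

[S [A [B [C ( [S [A [B [C id]]]] )]] * [A [B [C id]] - [A [B [C id]]]]]]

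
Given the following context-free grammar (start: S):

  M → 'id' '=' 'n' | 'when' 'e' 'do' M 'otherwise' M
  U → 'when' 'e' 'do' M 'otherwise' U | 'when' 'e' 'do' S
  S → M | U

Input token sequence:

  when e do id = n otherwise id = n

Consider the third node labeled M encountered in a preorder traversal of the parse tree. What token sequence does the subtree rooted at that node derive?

[S [M when e do [M id = n] otherwise [M id = n]]]

id = n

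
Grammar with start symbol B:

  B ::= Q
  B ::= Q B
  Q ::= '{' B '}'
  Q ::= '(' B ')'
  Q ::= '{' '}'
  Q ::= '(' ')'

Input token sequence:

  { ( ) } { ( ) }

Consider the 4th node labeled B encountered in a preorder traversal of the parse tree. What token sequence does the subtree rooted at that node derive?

( )

[B [Q { [B [Q ( )]] }] [B [Q { [B [Q ( )]] }]]]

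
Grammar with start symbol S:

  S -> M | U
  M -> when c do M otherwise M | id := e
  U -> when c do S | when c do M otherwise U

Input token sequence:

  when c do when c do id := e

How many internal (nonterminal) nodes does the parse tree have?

6

[S [U when c do [S [U when c do [S [M id := e]]]]]]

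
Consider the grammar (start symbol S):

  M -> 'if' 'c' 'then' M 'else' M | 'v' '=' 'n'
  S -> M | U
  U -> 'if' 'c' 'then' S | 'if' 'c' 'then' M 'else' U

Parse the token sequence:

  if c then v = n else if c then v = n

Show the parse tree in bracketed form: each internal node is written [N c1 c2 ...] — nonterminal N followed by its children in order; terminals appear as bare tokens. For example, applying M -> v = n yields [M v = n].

S
U
if c then M else U
if c then v = n else U
if c then v = n else if c then S
if c then v = n else if c then M
if c then v = n else if c then v = n

[S [U if c then [M v = n] else [U if c then [S [M v = n]]]]]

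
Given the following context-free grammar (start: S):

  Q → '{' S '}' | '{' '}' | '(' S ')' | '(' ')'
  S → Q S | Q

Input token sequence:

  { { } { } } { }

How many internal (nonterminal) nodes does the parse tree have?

[S [Q { [S [Q { }] [S [Q { }]]] }] [S [Q { }]]]

8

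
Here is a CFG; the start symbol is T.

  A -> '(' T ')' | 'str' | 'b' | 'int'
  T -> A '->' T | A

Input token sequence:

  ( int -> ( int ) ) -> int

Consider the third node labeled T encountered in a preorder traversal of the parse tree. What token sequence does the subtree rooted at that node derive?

[T [A ( [T [A int] -> [T [A ( [T [A int]] )]]] )] -> [T [A int]]]

( int )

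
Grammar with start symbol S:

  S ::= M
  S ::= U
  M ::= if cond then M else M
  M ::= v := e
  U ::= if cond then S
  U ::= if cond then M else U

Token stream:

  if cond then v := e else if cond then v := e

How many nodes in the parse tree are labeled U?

2

[S [U if cond then [M v := e] else [U if cond then [S [M v := e]]]]]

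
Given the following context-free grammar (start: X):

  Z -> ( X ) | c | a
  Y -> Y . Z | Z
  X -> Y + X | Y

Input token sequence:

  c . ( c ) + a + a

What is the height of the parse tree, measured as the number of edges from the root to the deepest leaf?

[X [Y [Y [Z c]] . [Z ( [X [Y [Z c]]] )]] + [X [Y [Z a]] + [X [Y [Z a]]]]]

6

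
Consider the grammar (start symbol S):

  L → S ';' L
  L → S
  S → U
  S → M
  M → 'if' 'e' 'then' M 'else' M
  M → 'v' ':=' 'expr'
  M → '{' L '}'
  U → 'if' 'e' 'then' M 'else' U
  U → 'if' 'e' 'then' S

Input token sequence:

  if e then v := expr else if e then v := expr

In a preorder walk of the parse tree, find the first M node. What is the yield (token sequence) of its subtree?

[S [U if e then [M v := expr] else [U if e then [S [M v := expr]]]]]

v := expr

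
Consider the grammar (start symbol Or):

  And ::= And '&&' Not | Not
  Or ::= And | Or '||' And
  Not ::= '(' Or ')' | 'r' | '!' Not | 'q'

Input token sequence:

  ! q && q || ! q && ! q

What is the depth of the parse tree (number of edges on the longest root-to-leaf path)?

[Or [Or [And [And [Not ! [Not q]]] && [Not q]]] || [And [And [Not ! [Not q]]] && [Not ! [Not q]]]]

6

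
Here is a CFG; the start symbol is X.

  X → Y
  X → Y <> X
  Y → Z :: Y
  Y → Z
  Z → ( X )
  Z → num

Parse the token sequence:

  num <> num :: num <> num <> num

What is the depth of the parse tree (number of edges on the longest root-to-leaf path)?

[X [Y [Z num]] <> [X [Y [Z num] :: [Y [Z num]]] <> [X [Y [Z num]] <> [X [Y [Z num]]]]]]

6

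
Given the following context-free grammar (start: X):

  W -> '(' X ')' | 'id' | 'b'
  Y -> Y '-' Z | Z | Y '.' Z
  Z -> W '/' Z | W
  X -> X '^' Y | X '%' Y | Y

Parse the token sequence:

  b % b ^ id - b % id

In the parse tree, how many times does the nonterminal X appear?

4

[X [X [X [X [Y [Z [W b]]]] % [Y [Z [W b]]]] ^ [Y [Y [Z [W id]]] - [Z [W b]]]] % [Y [Z [W id]]]]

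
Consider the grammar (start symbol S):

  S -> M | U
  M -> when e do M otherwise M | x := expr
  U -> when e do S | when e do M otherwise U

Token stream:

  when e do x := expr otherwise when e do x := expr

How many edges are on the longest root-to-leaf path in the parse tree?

[S [U when e do [M x := expr] otherwise [U when e do [S [M x := expr]]]]]

5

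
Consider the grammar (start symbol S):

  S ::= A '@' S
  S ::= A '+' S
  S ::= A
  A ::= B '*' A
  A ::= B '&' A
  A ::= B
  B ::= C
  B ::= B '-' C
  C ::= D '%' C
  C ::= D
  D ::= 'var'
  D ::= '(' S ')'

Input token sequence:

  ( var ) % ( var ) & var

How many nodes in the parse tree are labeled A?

4

[S [A [B [C [D ( [S [A [B [C [D var]]]]] )] % [C [D ( [S [A [B [C [D var]]]]] )]]]] & [A [B [C [D var]]]]]]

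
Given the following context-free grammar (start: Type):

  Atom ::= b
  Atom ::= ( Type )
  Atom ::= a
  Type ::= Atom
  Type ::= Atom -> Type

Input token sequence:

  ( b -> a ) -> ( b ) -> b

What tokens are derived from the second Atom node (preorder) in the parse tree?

[Type [Atom ( [Type [Atom b] -> [Type [Atom a]]] )] -> [Type [Atom ( [Type [Atom b]] )] -> [Type [Atom b]]]]

b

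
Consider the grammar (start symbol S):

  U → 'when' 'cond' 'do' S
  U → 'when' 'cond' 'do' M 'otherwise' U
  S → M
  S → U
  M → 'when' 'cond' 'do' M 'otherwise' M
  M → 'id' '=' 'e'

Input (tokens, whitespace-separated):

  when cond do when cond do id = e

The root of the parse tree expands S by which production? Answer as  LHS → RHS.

[S [U when cond do [S [U when cond do [S [M id = e]]]]]]

S → U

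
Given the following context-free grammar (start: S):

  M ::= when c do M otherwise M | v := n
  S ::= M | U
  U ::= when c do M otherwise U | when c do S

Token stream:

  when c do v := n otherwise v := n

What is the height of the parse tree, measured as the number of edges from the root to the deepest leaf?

3

[S [M when c do [M v := n] otherwise [M v := n]]]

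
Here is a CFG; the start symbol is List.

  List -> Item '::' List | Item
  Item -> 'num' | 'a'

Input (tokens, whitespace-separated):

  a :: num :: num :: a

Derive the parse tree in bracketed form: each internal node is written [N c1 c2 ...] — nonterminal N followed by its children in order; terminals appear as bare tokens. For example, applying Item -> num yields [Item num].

List
Item :: List
a :: List
a :: Item :: List
a :: num :: List
a :: num :: Item :: List
a :: num :: num :: List
a :: num :: num :: Item
a :: num :: num :: a

[List [Item a] :: [List [Item num] :: [List [Item num] :: [List [Item a]]]]]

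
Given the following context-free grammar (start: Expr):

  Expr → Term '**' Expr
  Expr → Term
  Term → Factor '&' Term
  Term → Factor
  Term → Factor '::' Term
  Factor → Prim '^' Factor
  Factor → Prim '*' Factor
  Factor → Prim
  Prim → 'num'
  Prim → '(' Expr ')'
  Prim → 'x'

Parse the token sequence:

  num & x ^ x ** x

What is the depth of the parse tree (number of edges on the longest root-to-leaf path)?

6

[Expr [Term [Factor [Prim num]] & [Term [Factor [Prim x] ^ [Factor [Prim x]]]]] ** [Expr [Term [Factor [Prim x]]]]]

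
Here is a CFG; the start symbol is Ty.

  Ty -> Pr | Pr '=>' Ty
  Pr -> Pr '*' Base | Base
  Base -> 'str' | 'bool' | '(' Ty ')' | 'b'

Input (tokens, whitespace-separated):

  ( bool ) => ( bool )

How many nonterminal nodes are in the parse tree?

[Ty [Pr [Base ( [Ty [Pr [Base bool]]] )]] => [Ty [Pr [Base ( [Ty [Pr [Base bool]]] )]]]]

12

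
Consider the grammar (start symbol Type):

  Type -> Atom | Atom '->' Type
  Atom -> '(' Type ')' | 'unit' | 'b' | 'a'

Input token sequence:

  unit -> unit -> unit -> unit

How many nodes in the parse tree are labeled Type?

[Type [Atom unit] -> [Type [Atom unit] -> [Type [Atom unit] -> [Type [Atom unit]]]]]

4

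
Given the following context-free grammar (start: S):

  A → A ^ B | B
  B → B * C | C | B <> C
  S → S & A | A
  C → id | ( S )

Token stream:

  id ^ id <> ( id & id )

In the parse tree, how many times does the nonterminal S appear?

[S [A [A [B [C id]]] ^ [B [B [C id]] <> [C ( [S [S [A [B [C id]]]] & [A [B [C id]]]] )]]]]

3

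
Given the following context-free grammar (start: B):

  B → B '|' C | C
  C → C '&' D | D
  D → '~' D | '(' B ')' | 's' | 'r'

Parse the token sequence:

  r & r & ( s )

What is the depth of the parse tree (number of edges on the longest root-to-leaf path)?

6

[B [C [C [C [D r]] & [D r]] & [D ( [B [C [D s]]] )]]]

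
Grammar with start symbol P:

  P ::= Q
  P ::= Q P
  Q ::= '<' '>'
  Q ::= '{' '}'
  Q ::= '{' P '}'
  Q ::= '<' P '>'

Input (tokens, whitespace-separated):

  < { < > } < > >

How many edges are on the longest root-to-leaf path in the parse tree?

6

[P [Q < [P [Q { [P [Q < >]] }] [P [Q < >]]] >]]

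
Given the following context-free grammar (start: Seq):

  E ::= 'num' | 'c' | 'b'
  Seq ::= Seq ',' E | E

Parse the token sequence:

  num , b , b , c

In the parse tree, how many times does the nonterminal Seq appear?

[Seq [Seq [Seq [Seq [E num]] , [E b]] , [E b]] , [E c]]

4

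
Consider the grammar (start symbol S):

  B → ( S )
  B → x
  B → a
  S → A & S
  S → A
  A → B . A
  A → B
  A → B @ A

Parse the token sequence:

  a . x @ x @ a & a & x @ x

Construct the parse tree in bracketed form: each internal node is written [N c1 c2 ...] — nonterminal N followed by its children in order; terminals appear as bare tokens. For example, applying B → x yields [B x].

[S [A [B a] . [A [B x] @ [A [B x] @ [A [B a]]]]] & [S [A [B a]] & [S [A [B x] @ [A [B x]]]]]]

S
A & S
B . A & S
a . A & S
a . B @ A & S
a . x @ A & S
a . x @ B @ A & S
a . x @ x @ A & S
a . x @ x @ B & S
a . x @ x @ a & S
a . x @ x @ a & A & S
a . x @ x @ a & B & S
a . x @ x @ a & a & S
a . x @ x @ a & a & A
a . x @ x @ a & a & B @ A
a . x @ x @ a & a & x @ A
a . x @ x @ a & a & x @ B
a . x @ x @ a & a & x @ x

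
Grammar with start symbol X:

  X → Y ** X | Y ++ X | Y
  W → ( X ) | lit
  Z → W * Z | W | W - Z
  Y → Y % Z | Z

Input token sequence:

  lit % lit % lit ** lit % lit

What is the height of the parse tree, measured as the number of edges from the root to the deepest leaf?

[X [Y [Y [Y [Z [W lit]]] % [Z [W lit]]] % [Z [W lit]]] ** [X [Y [Y [Z [W lit]]] % [Z [W lit]]]]]

6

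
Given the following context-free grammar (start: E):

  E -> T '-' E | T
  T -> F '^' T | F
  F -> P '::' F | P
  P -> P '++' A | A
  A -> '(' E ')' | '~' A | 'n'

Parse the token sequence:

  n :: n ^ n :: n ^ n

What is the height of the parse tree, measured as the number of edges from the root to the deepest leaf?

7

[E [T [F [P [A n]] :: [F [P [A n]]]] ^ [T [F [P [A n]] :: [F [P [A n]]]] ^ [T [F [P [A n]]]]]]]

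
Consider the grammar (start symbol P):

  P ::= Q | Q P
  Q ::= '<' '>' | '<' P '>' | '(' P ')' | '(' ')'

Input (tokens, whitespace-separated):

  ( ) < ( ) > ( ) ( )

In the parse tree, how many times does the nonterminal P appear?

[P [Q ( )] [P [Q < [P [Q ( )]] >] [P [Q ( )] [P [Q ( )]]]]]

5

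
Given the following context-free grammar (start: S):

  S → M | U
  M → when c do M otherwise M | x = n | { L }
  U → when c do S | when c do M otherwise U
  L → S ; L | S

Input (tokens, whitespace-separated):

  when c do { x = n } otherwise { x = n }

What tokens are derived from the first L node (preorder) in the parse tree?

x = n

[S [M when c do [M { [L [S [M x = n]]] }] otherwise [M { [L [S [M x = n]]] }]]]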